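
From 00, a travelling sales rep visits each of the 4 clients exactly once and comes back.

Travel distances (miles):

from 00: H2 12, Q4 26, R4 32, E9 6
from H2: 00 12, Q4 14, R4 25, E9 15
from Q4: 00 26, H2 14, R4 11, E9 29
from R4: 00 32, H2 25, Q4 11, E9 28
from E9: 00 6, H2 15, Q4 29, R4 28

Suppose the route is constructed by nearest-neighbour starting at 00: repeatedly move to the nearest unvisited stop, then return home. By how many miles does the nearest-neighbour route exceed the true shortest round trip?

00: E9=6, H2=12, Q4=26, R4=32 ⇒ E9
E9: H2=15, R4=28, Q4=29 ⇒ H2
H2: Q4=14, R4=25 ⇒ Q4
Q4: R4=11 ⇒ R4
NN route 00 → E9 → H2 → Q4 → R4 → 00 costs 78.
Optimal: 00 → H2 → Q4 → R4 → E9 → 00 costs 71 (by enumerating all 12 distinct tours).
Excess = 78 − 71 = 7.

7 miles longer than the optimal tour.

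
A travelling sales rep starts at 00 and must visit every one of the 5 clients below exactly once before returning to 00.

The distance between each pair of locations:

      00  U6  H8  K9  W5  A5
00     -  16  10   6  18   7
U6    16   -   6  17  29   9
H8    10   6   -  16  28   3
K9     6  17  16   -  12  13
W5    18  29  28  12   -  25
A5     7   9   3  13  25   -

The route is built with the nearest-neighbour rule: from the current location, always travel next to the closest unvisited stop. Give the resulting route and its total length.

Total distance 68 via the nearest-neighbour route 00 → K9 → W5 → A5 → H8 → U6 → 00.

00 → [K9:6 / A5:7 / H8:10 / U6:16 / W5:18] → K9 (6)
K9 → [W5:12 / A5:13 / H8:16 / U6:17] → W5 (12)
W5 → [A5:25 / H8:28 / U6:29] → A5 (25)
A5 → [H8:3 / U6:9] → H8 (3)
H8 → [U6:6] → U6 (6)
Return U6→00: 16.
Total = 6 + 12 + 25 + 3 + 6 + 16 = 68.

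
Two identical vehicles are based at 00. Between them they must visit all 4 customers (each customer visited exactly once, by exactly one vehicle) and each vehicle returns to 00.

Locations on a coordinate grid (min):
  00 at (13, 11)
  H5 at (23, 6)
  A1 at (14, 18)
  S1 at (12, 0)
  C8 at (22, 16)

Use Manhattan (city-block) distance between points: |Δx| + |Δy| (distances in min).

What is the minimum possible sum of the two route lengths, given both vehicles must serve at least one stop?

Check every non-empty split of the stops between the two vehicles; for each half take its own optimal tour:
  {H5} + {A1, S1, C8}: 30 + 56 = 86
  {A1} + {H5, S1, C8}: 16 + 54 = 70
  {H5, A1} + {S1, C8}: 44 + 52 = 96
  {S1} + {H5, A1, C8}: 24 + 44 = 68
  {H5, S1} + {A1, C8}: 44 + 32 = 76
  {A1, S1} + {H5, C8}: 40 + 40 = 80
  … (7 splits in total)
Best: vehicle 1 00 → S1 → 00 = 24; vehicle 2 00 → H5 → C8 → A1 → 00 = 44; combined 68.

68 min — the smallest possible combined total.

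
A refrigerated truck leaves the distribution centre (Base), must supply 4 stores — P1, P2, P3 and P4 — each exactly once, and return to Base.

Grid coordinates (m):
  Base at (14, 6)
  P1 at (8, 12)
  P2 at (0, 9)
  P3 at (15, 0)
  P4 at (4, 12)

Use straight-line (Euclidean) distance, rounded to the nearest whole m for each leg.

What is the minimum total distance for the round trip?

With 4 stops there are 4!/2 = 12 distinct round trips (a route and its reverse cost the same).
Base-P1-P2-P3-P4-Base: 8+9+17+16+12 = 62
Base-P1-P2-P4-P3-Base: 8+9+5+16+6 = 44
Base-P1-P3-P2-P4-Base: 8+14+17+5+12 = 56
Base-P1-P3-P4-P2-Base: 8+14+16+5+14 = 57
Base-P1-P4-P2-P3-Base: 8+4+5+17+6 = 40
Base-P1-P4-P3-P2-Base: 8+4+16+17+14 = 59
Base-P2-P1-P3-P4-Base: 14+9+14+16+12 = 65
Base-P2-P1-P4-P3-Base: 14+9+4+16+6 = 49
Base-P2-P3-P1-P4-Base: 14+17+14+4+12 = 61
Base-P2-P4-P1-P3-Base: 14+5+4+14+6 = 43
Base-P3-P1-P2-P4-Base: 6+14+9+5+12 = 46
Base-P3-P2-P1-P4-Base: 6+17+9+4+12 = 48
The minimum is 40.
One optimal route: Base → P1 → P4 → P2 → P3 → Base (or its reverse).

Shortest round trip = 40 m.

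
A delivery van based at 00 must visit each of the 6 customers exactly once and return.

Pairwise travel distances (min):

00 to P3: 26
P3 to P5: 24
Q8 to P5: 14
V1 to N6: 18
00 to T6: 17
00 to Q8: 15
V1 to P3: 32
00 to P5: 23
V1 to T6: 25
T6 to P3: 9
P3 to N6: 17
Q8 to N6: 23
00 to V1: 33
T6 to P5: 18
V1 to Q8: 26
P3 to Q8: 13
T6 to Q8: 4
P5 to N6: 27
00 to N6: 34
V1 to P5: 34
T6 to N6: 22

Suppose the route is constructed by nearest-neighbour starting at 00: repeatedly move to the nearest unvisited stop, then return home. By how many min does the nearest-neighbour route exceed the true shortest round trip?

From 00: Q8=15, T6=17, P5=23, P3=26, V1=33, N6=34 → choose Q8 (15).
From Q8: T6=4, P3=13, P5=14, N6=23, V1=26 → choose T6 (4).
From T6: P3=9, P5=18, N6=22, V1=25 → choose P3 (9).
From P3: N6=17, P5=24, V1=32 → choose N6 (17).
From N6: V1=18, P5=27 → choose V1 (18).
From V1: P5=34 → choose P5 (34).
NN route 00 → Q8 → T6 → P3 → N6 → V1 → P5 → 00 costs 120.
Optimal: 00 → V1 → N6 → P3 → T6 → Q8 → P5 → 00 costs 118 (by enumerating all 360 distinct tours).
Excess = 120 − 118 = 2.

Excess over optimum: 2 min.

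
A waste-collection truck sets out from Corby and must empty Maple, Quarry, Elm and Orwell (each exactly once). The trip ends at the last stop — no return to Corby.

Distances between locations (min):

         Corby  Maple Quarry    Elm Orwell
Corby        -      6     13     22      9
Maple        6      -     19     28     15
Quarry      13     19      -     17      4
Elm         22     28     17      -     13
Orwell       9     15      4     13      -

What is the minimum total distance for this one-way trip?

There are 4! = 24 possible orderings.
Corby - Maple - Quarry - Elm - Orwell: 6+19+17+13 = 55
Corby - Maple - Quarry - Orwell - Elm: 6+19+4+13 = 42
Corby - Maple - Elm - Quarry - Orwell: 6+28+17+4 = 55
Corby - Maple - Elm - Orwell - Quarry: 6+28+13+4 = 51
Corby - Maple - Orwell - Quarry - Elm: 6+15+4+17 = 42
Corby - Maple - Orwell - Elm - Quarry: 6+15+13+17 = 51
Corby - Quarry - Maple - Elm - Orwell: 13+19+28+13 = 73
Corby - Quarry - Maple - Orwell - Elm: 13+19+15+13 = 60
Corby - Quarry - Elm - Maple - Orwell: 13+17+28+15 = 73
Corby - Quarry - Elm - Orwell - Maple: 13+17+13+15 = 58
Corby - Quarry - Orwell - Maple - Elm: 13+4+15+28 = 60
Corby - Quarry - Orwell - Elm - Maple: 13+4+13+28 = 58
Corby - Elm - Maple - Quarry - Orwell: 22+28+19+4 = 73
Corby - Elm - Maple - Orwell - Quarry: 22+28+15+4 = 69
… (10 more)
The minimum is 42.
One shortest path: Corby → Maple → Quarry → Orwell → Elm.

Shortest open route: 42 min.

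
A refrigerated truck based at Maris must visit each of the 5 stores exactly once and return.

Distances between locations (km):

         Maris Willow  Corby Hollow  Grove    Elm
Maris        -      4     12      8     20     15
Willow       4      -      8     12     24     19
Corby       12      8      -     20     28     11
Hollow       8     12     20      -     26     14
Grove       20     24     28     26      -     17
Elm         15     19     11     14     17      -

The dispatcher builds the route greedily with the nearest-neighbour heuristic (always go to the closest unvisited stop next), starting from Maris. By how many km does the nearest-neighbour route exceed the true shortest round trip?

Excess over optimum: 9 km.

Maris: Willow=4, Hollow=8, Corby=12, Elm=15, Grove=20 ⇒ Willow
Willow: Corby=8, Hollow=12, Elm=19, Grove=24 ⇒ Corby
Corby: Elm=11, Hollow=20, Grove=28 ⇒ Elm
Elm: Hollow=14, Grove=17 ⇒ Hollow
Hollow: Grove=26 ⇒ Grove
NN route Maris → Willow → Corby → Elm → Hollow → Grove → Maris costs 83.
Optimal: Maris → Willow → Corby → Elm → Grove → Hollow → Maris costs 74 (by enumerating all 60 distinct tours).
Excess = 83 − 74 = 9.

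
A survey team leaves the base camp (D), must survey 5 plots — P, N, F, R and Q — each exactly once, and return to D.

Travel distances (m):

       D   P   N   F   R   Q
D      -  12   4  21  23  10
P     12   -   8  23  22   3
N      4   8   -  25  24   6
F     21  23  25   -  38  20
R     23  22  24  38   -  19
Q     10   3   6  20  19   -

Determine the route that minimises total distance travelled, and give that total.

Shortest round trip = 93 m.

With 5 stops there are 5!/2 = 60 distinct round trips (a route and its reverse cost the same).
D → P → N → F → R → Q → D: 12+8+25+38+19+10 = 112
D → P → N → F → Q → R → D: 12+8+25+20+19+23 = 107
D → P → N → R → F → Q → D: 12+8+24+38+20+10 = 112
D → P → N → R → Q → F → D: 12+8+24+19+20+21 = 104
D → P → N → Q → F → R → D: 12+8+6+20+38+23 = 107
D → P → N → Q → R → F → D: 12+8+6+19+38+21 = 104
D → P → F → N → R → Q → D: 12+23+25+24+19+10 = 113
D → P → F → N → Q → R → D: 12+23+25+6+19+23 = 108
D → P → F → R → N → Q → D: 12+23+38+24+6+10 = 113
D → P → F → R → Q → N → D: 12+23+38+19+6+4 = 102
D → P → F → Q → N → R → D: 12+23+20+6+24+23 = 108
D → P → F → Q → R → N → D: 12+23+20+19+24+4 = 102
D → P → R → N → F → Q → D: 12+22+24+25+20+10 = 113
D → P → R → N → Q → F → D: 12+22+24+6+20+21 = 105
… (46 more)
D → N → P → Q → R → F → D: 4+8+3+19+38+21 = 93  ← best
The minimum is 93.
One optimal route: D → N → P → Q → R → F → D (or its reverse).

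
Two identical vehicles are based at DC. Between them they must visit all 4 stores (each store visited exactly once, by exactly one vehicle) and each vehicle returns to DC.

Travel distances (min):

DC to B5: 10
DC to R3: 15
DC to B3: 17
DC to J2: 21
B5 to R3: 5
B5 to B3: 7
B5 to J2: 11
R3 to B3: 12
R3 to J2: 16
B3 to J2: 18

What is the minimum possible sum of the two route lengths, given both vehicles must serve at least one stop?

86 min — the smallest possible combined total.

Check every non-empty split of the stops between the two vehicles; for each half take its own optimal tour:
  {B5} + {R3, B3, J2}: 20 + 66 = 86
  {R3} + {B5, B3, J2}: 30 + 56 = 86
  {B5, R3} + {B3, J2}: 30 + 56 = 86
  {B3} + {B5, R3, J2}: 34 + 52 = 86
  {B5, B3} + {R3, J2}: 34 + 52 = 86
  {R3, B3} + {B5, J2}: 44 + 42 = 86
  … (7 splits in total)
Best: vehicle 1 DC → B5 → DC = 20; vehicle 2 DC → R3 → B3 → J2 → DC = 66; combined 86.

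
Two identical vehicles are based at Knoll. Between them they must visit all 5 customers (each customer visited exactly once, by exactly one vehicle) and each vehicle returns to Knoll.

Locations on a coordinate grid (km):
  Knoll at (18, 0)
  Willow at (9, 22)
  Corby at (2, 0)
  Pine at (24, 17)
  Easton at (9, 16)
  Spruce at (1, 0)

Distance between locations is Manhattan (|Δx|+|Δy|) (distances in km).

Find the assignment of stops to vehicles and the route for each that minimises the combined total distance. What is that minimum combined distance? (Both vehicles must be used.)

108 km — the smallest possible combined total.

Check every non-empty split of the stops between the two vehicles; for each half take its own optimal tour:
  {Willow} + {Corby, Pine, Easton, Spruce}: 62 + 80 = 142
  {Corby} + {Willow, Pine, Easton, Spruce}: 32 + 90 = 122
  {Willow, Corby} + {Pine, Easton, Spruce}: 76 + 80 = 156
  {Pine} + {Willow, Corby, Easton, Spruce}: 46 + 78 = 124
  {Willow, Pine} + {Corby, Easton, Spruce}: 74 + 66 = 140
  {Corby, Pine} + {Willow, Easton, Spruce}: 78 + 78 = 156
  … (15 splits in total)
  {Willow, Pine, Easton} + {Corby, Spruce}: 74 + 34 = 108  ← best
Best: vehicle 1 Knoll → Pine → Willow → Easton → Knoll = 74; vehicle 2 Knoll → Corby → Spruce → Knoll = 34; combined 108.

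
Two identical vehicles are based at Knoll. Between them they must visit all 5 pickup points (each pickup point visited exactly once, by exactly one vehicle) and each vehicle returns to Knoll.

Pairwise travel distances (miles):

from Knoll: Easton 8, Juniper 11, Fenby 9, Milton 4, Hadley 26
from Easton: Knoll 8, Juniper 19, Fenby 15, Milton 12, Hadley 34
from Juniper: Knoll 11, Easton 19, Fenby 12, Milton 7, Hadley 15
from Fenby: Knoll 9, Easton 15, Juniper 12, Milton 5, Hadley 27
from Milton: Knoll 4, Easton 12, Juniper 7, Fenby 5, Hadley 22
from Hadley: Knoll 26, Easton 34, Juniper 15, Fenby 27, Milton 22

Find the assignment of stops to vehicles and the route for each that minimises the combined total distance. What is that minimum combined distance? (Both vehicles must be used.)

There are 2^4 − 1 = 15 ways to divide the 5 stops into two non-empty groups. For each, the best each vehicle can do is its own shortest tour through its group:
  {Easton} + {Juniper, Fenby, Milton, Hadley}: 16 + 62 = 78
  {Juniper} + {Easton, Fenby, Milton, Hadley}: 22 + 76 = 98
  {Easton, Juniper} + {Fenby, Milton, Hadley}: 38 + 62 = 100
  {Fenby} + {Easton, Juniper, Milton, Hadley}: 18 + 68 = 86
  {Easton, Fenby} + {Juniper, Milton, Hadley}: 32 + 52 = 84
  {Juniper, Fenby} + {Easton, Milton, Hadley}: 32 + 68 = 100
  … (15 splits in total)
Best: vehicle 1 Knoll → Easton → Knoll = 16; vehicle 2 Knoll → Juniper → Hadley → Fenby → Milton → Knoll = 62; combined 78.

Minimum combined distance: 78 miles.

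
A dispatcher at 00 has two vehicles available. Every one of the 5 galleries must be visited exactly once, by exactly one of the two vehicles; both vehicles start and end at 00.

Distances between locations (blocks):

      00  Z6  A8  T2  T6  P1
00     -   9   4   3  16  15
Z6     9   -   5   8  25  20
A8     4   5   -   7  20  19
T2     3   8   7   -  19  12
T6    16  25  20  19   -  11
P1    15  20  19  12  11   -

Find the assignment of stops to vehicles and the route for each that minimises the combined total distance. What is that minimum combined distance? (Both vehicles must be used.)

There are 2^4 − 1 = 15 ways to divide the 5 stops into two non-empty groups. For each, the best each vehicle can do is its own shortest tour through its group:
  {Z6} + {A8, T2, T6, P1}: 18 + 50 = 68
  {A8} + {Z6, T2, T6, P1}: 8 + 56 = 64
  {Z6, A8} + {T2, T6, P1}: 18 + 42 = 60
  {T2} + {Z6, A8, T6, P1}: 6 + 56 = 62
  {Z6, T2} + {A8, T6, P1}: 20 + 50 = 70
  {A8, T2} + {Z6, T6, P1}: 14 + 56 = 70
  … (15 splits in total)
Best: vehicle 1 00 → Z6 → A8 → 00 = 18; vehicle 2 00 → T2 → P1 → T6 → 00 = 42; combined 60.

60 blocks — the smallest possible combined total.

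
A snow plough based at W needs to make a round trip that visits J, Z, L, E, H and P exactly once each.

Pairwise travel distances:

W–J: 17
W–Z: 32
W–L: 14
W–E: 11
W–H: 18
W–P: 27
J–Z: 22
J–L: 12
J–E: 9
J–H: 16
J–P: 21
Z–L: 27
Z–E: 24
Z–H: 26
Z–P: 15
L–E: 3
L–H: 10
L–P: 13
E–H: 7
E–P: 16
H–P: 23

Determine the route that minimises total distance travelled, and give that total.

95 — the shortest possible round trip.

There are 360 distinct closed tours to check (reversals are equivalent).
W - J - Z - L - E - H - P - W: 17+22+27+3+7+23+27 = 126
W - J - Z - L - E - P - H - W: 17+22+27+3+16+23+18 = 126
W - J - Z - L - H - E - P - W: 17+22+27+10+7+16+27 = 126
W - J - Z - L - H - P - E - W: 17+22+27+10+23+16+11 = 126
W - J - Z - L - P - E - H - W: 17+22+27+13+16+7+18 = 120
W - J - Z - L - P - H - E - W: 17+22+27+13+23+7+11 = 120
W - J - Z - E - L - H - P - W: 17+22+24+3+10+23+27 = 126
W - J - Z - E - L - P - H - W: 17+22+24+3+13+23+18 = 120
… (352 more)
W - J - Z - P - L - E - H - W: 17+22+15+13+3+7+18 = 95  ← best
The minimum is 95.
One optimal route: W → J → Z → P → L → E → H → W (or its reverse).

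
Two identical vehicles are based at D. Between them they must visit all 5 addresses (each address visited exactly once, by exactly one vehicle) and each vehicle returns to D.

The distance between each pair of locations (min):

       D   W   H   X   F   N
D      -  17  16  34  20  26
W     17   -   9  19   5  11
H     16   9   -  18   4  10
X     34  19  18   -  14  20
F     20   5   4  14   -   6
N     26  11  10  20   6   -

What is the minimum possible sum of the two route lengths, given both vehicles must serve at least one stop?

Try each way of splitting the stops between the two vehicles (each non-empty) and, for each split, find the best tour for each vehicle:
  {W} + {H, X, F, N}: 34 + 80 = 114
  {H} + {W, X, F, N}: 32 + 82 = 114
  {W, H} + {X, F, N}: 42 + 80 = 122
  {X} + {W, H, F, N}: 68 + 54 = 122
  {W, X} + {H, F, N}: 70 + 52 = 122
  {H, X} + {W, F, N}: 68 + 54 = 122
  … (15 splits in total)
Best: vehicle 1 D → W → D = 34; vehicle 2 D → H → X → F → N → D = 80; combined 114.

114 min — the smallest possible combined total.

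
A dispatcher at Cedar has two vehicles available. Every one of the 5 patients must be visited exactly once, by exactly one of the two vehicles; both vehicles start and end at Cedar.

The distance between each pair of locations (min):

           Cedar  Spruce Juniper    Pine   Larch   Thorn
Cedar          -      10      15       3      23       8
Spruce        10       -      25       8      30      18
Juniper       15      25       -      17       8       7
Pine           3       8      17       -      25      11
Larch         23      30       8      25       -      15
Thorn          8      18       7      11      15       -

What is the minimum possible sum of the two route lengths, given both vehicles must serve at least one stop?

There are 2^4 − 1 = 15 ways to divide the 5 stops into two non-empty groups. For each, the best each vehicle can do is its own shortest tour through its group:
  {Spruce} + {Juniper, Pine, Larch, Thorn}: 20 + 51 = 71
  {Juniper} + {Spruce, Pine, Larch, Thorn}: 30 + 64 = 94
  {Spruce, Juniper} + {Pine, Larch, Thorn}: 50 + 51 = 101
  {Pine} + {Spruce, Juniper, Larch, Thorn}: 6 + 63 = 69
  {Spruce, Pine} + {Juniper, Larch, Thorn}: 21 + 46 = 67
  {Juniper, Pine} + {Spruce, Larch, Thorn}: 35 + 63 = 98
  … (15 splits in total)
Best: vehicle 1 Cedar → Spruce → Pine → Cedar = 21; vehicle 2 Cedar → Juniper → Larch → Thorn → Cedar = 46; combined 67.

Minimum combined distance: 67 min.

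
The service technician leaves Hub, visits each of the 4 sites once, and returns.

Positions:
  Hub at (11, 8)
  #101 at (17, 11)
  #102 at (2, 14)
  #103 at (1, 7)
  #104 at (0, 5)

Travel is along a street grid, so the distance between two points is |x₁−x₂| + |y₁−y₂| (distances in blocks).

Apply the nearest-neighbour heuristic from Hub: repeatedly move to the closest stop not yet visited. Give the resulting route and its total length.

From Hub: distances to unvisited — #101=9, #103=11, #104=14, #102=15. Nearest is #101 (9).
From #101: distances to unvisited — #102=18, #103=20, #104=23. Nearest is #102 (18).
From #102: distances to unvisited — #103=8, #104=11. Nearest is #103 (8).
From #103: distances to unvisited — #104=3. Nearest is #104 (3).
Return #104→Hub: 14.
Total = 9 + 18 + 8 + 3 + 14 = 52.

Total distance 52 blocks via the nearest-neighbour route Hub → #101 → #102 → #103 → #104 → Hub.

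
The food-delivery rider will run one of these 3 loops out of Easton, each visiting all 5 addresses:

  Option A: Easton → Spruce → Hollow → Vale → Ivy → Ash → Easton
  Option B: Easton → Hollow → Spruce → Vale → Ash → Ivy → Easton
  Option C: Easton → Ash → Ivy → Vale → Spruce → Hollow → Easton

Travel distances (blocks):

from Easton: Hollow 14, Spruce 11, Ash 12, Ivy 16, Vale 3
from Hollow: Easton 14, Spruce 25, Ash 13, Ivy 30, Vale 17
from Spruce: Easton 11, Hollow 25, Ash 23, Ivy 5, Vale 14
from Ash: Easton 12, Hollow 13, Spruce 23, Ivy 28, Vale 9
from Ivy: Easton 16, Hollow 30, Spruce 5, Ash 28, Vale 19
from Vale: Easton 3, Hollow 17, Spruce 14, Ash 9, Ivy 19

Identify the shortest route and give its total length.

Option A: 11 + 25 + 17 + 19 + 28 + 12 = 112
Option B: 14 + 25 + 14 + 9 + 28 + 16 = 106
Option C: 12 + 28 + 19 + 14 + 25 + 14 = 112

106 blocks — Option B is the shortest.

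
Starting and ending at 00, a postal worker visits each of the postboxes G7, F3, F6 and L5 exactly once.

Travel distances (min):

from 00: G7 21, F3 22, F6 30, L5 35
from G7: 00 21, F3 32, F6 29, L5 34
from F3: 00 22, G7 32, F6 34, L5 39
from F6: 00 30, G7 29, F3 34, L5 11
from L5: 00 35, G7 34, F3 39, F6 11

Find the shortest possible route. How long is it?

Shortest round trip = 122 min.

00→G7→F3→F6→L5→00: 21+32+34+11+35 = 133
00→G7→F3→L5→F6→00: 21+32+39+11+30 = 133
00→G7→F6→F3→L5→00: 21+29+34+39+35 = 158
00→G7→F6→L5→F3→00: 21+29+11+39+22 = 122
00→G7→L5→F3→F6→00: 21+34+39+34+30 = 158
00→G7→L5→F6→F3→00: 21+34+11+34+22 = 122
00→F3→G7→F6→L5→00: 22+32+29+11+35 = 129
00→F3→G7→L5→F6→00: 22+32+34+11+30 = 129
00→F3→F6→G7→L5→00: 22+34+29+34+35 = 154
00→F3→L5→G7→F6→00: 22+39+34+29+30 = 154
00→F6→G7→F3→L5→00: 30+29+32+39+35 = 165
00→F6→F3→G7→L5→00: 30+34+32+34+35 = 165
The minimum is 122.
One optimal route: 00 → G7 → F6 → L5 → F3 → 00 (or its reverse).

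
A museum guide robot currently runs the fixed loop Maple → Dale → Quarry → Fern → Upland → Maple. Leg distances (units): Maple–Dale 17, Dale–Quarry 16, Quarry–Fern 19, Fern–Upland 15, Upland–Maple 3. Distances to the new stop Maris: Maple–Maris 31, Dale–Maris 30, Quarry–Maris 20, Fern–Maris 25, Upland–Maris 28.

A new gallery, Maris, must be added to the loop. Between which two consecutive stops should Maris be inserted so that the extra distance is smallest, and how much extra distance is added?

+26 — insert Maris between Quarry and Fern.

Insertion cost between consecutive stops i–j is d(i,Maris) + d(Maris,j) − d(i,j):
  between Maple and Dale: 31 + 30 − 17 = 44
  between Dale and Quarry: 30 + 20 − 16 = 34
  between Quarry and Fern: 20 + 25 − 19 = 26
  between Fern and Upland: 25 + 28 − 15 = 38
  between Upland and Maple: 28 + 31 − 3 = 56
Cheapest insertion is between Quarry and Fern, adding 26.
New total = 70 + 26 = 96.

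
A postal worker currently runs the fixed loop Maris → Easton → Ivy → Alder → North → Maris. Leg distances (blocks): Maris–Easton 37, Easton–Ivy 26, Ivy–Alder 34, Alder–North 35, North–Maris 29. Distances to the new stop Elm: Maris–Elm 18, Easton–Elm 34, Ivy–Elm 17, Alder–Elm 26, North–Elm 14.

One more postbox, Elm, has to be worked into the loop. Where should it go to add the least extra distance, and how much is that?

Insertion cost between consecutive stops i–j is d(i,Elm) + d(Elm,j) − d(i,j):
  between Maris and Easton: 18 + 34 − 37 = 15
  between Easton and Ivy: 34 + 17 − 26 = 25
  between Ivy and Alder: 17 + 26 − 34 = 9
  between Alder and North: 26 + 14 − 35 = 5
  between North and Maris: 14 + 18 − 29 = 3
Cheapest insertion is between North and Maris, adding 3.
New total = 161 + 3 = 164.

Minimum extra distance: 3 blocks, inserting Elm between North and Maris.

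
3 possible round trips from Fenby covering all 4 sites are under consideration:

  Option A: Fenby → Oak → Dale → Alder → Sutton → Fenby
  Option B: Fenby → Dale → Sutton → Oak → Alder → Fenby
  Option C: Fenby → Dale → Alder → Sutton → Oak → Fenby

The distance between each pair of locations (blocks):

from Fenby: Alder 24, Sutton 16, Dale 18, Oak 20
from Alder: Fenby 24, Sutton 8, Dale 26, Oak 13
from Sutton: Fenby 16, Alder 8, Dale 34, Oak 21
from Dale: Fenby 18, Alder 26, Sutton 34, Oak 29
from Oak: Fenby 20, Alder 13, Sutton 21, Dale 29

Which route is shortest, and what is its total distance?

Option A: 20 + 29 + 26 + 8 + 16 = 99
Option B: 18 + 34 + 21 + 13 + 24 = 110
Option C: 18 + 26 + 8 + 21 + 20 = 93

Shortest is Option C, total 93 blocks.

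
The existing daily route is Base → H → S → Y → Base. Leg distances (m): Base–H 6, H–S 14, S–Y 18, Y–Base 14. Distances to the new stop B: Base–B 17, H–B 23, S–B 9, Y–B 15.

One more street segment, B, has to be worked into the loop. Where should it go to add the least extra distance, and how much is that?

Adding 6 m by placing B on the S–Y leg.

Insertion cost between consecutive stops i–j is d(i,B) + d(B,j) − d(i,j):
  between Base and H: 17 + 23 − 6 = 34
  between H and S: 23 + 9 − 14 = 18
  between S and Y: 9 + 15 − 18 = 6
  between Y and Base: 15 + 17 − 14 = 18
Cheapest insertion is between S and Y, adding 6.
New total = 52 + 6 = 58.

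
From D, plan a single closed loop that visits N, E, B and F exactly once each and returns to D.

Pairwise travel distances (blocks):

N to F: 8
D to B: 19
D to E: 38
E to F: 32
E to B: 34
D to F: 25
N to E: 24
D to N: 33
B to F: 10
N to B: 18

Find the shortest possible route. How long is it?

99 blocks — the shortest possible round trip.

There are 12 distinct closed tours to check (reversals are equivalent).
D→N→E→B→F→D: 33+24+34+10+25 = 126
D→N→E→F→B→D: 33+24+32+10+19 = 118
D→N→B→E→F→D: 33+18+34+32+25 = 142
D→N→B→F→E→D: 33+18+10+32+38 = 131
D→N→F→E→B→D: 33+8+32+34+19 = 126
D→N→F→B→E→D: 33+8+10+34+38 = 123
D→E→N→B→F→D: 38+24+18+10+25 = 115
D→E→N→F→B→D: 38+24+8+10+19 = 99
D→E→B→N→F→D: 38+34+18+8+25 = 123
D→E→F→N→B→D: 38+32+8+18+19 = 115
D→B→N→E→F→D: 19+18+24+32+25 = 118
D→B→E→N→F→D: 19+34+24+8+25 = 110
The minimum is 99.
One optimal route: D → E → N → F → B → D (or its reverse).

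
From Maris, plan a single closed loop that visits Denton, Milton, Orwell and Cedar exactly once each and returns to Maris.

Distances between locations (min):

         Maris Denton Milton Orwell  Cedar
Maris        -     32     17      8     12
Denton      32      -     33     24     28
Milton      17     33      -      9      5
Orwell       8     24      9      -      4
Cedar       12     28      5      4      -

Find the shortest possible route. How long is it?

There are 12 distinct closed tours to check (reversals are equivalent).
Maris→Denton→Milton→Orwell→Cedar→Maris: 32+33+9+4+12 = 90
Maris→Denton→Milton→Cedar→Orwell→Maris: 32+33+5+4+8 = 82
Maris→Denton→Orwell→Milton→Cedar→Maris: 32+24+9+5+12 = 82
Maris→Denton→Orwell→Cedar→Milton→Maris: 32+24+4+5+17 = 82
Maris→Denton→Cedar→Milton→Orwell→Maris: 32+28+5+9+8 = 82
Maris→Denton→Cedar→Orwell→Milton→Maris: 32+28+4+9+17 = 90
Maris→Milton→Denton→Orwell→Cedar→Maris: 17+33+24+4+12 = 90
Maris→Milton→Denton→Cedar→Orwell→Maris: 17+33+28+4+8 = 90
Maris→Milton→Orwell→Denton→Cedar→Maris: 17+9+24+28+12 = 90
Maris→Milton→Cedar→Denton→Orwell→Maris: 17+5+28+24+8 = 82
Maris→Orwell→Denton→Milton→Cedar→Maris: 8+24+33+5+12 = 82
Maris→Orwell→Milton→Denton→Cedar→Maris: 8+9+33+28+12 = 90
The minimum is 82.
One optimal route: Maris → Denton → Milton → Cedar → Orwell → Maris (or its reverse).

82 min — the shortest possible round trip.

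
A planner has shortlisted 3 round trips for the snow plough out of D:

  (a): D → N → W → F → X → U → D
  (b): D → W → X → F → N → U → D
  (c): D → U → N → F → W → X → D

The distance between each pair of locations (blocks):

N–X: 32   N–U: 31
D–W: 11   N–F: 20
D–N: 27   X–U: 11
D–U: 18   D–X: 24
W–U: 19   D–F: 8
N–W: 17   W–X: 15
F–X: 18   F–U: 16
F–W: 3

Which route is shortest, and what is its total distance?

(a): 27 + 17 + 3 + 18 + 11 + 18 = 94
(b): 11 + 15 + 18 + 20 + 31 + 18 = 113
(c): 18 + 31 + 20 + 3 + 15 + 24 = 111

94 blocks — (a) is the shortest.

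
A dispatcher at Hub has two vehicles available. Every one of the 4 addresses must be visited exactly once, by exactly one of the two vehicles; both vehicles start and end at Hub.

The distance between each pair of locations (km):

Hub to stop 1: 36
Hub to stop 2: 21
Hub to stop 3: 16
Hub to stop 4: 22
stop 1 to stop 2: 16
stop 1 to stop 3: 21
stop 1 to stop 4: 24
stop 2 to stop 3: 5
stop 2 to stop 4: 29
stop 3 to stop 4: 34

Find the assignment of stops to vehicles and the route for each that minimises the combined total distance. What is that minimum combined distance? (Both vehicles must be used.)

There are 2^3 − 1 = 7 ways to divide the 4 stops into two non-empty groups. For each, the best each vehicle can do is its own shortest tour through its group:
  {stop 1} + {stop 2, stop 3, stop 4}: 72 + 72 = 144
  {stop 2} + {stop 1, stop 3, stop 4}: 42 + 83 = 125
  {stop 1, stop 2} + {stop 3, stop 4}: 73 + 72 = 145
  {stop 3} + {stop 1, stop 2, stop 4}: 32 + 83 = 115
  {stop 1, stop 3} + {stop 2, stop 4}: 73 + 72 = 145
  {stop 2, stop 3} + {stop 1, stop 4}: 42 + 82 = 124
  … (7 splits in total)
Best: vehicle 1 Hub → stop 3 → Hub = 32; vehicle 2 Hub → stop 2 → stop 1 → stop 4 → Hub = 83; combined 115.

115 km — the smallest possible combined total.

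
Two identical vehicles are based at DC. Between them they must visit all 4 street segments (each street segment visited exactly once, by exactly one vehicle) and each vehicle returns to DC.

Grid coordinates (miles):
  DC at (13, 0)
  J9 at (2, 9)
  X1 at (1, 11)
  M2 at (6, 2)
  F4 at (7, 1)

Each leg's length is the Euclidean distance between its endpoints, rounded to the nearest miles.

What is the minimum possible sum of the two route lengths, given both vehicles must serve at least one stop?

Minimum combined distance: 45 miles.

There are 2^3 − 1 = 7 ways to divide the 4 stops into two non-empty groups. For each, the best each vehicle can do is its own shortest tour through its group:
  {J9} + {X1, M2, F4}: 28 + 33 = 61
  {X1} + {J9, M2, F4}: 32 + 29 = 61
  {J9, X1} + {M2, F4}: 32 + 14 = 46
  {M2} + {J9, X1, F4}: 14 + 33 = 47
  {J9, M2} + {X1, F4}: 29 + 34 = 63
  {X1, M2} + {J9, F4}: 33 + 29 = 62
  … (7 splits in total)
  {J9, X1, M2} + {F4}: 33 + 12 = 45  ← best
Best: vehicle 1 DC → J9 → X1 → M2 → DC = 33; vehicle 2 DC → F4 → DC = 12; combined 45.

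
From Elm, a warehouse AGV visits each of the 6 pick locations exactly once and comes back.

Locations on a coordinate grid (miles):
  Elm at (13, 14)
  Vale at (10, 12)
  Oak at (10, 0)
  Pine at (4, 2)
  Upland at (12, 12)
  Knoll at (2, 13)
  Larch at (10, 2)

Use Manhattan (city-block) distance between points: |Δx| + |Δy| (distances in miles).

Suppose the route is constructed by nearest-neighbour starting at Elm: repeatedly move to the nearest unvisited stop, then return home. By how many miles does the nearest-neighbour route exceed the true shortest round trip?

From Elm: Upland=3, Vale=5, Knoll=12, Larch=15, Oak=17, Pine=21 → choose Upland (3).
From Upland: Vale=2, Knoll=11, Larch=12, Oak=14, Pine=18 → choose Vale (2).
From Vale: Knoll=9, Larch=10, Oak=12, Pine=16 → choose Knoll (9).
From Knoll: Pine=13, Larch=19, Oak=21 → choose Pine (13).
From Pine: Larch=6, Oak=8 → choose Larch (6).
From Larch: Oak=2 → choose Oak (2).
NN route Elm → Upland → Vale → Knoll → Pine → Larch → Oak → Elm costs 52.
Optimal: Elm → Upland → Vale → Oak → Larch → Pine → Knoll → Elm costs 50 (by enumerating all 360 distinct tours).
Excess = 52 − 50 = 2.

Excess over optimum: 2 miles.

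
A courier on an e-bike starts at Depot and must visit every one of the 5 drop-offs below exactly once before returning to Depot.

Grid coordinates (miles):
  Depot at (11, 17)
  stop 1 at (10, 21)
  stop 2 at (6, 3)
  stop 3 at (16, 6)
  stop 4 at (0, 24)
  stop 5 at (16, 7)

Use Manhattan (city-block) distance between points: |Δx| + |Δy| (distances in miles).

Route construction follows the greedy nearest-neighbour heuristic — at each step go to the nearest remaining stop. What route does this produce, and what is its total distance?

At Depot the remaining stops are stop 1 5, stop 5 15, stop 3 16, stop 4 18, stop 2 19; go to stop 1.
At stop 1 the remaining stops are stop 4 13, stop 5 20, stop 3 21, stop 2 22; go to stop 4.
At stop 4 the remaining stops are stop 2 27, stop 5 33, stop 3 34; go to stop 2.
At stop 2 the remaining stops are stop 3 13, stop 5 14; go to stop 3.
At stop 3 the remaining stops are stop 5 1; go to stop 5.
Return stop 5→Depot: 15.
Total = 5 + 13 + 27 + 13 + 1 + 15 = 74.

Nearest-neighbour total = 74 miles; route Depot → stop 1 → stop 4 → stop 2 → stop 3 → stop 5 → Depot.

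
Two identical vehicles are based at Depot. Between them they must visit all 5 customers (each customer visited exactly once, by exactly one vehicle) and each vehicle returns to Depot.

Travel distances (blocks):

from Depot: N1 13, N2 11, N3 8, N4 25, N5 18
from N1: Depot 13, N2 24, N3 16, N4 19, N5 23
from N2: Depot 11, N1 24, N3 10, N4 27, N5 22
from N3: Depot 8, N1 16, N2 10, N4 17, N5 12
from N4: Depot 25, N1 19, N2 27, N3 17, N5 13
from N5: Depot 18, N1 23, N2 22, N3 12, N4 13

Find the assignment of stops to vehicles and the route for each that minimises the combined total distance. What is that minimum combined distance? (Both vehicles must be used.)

Minimum combined distance: 87 blocks.

There are 2^4 − 1 = 15 ways to divide the 5 stops into two non-empty groups. For each, the best each vehicle can do is its own shortest tour through its group:
  {N1} + {N2, N3, N4, N5}: 26 + 69 = 95
  {N2} + {N1, N3, N4, N5}: 22 + 65 = 87
  {N1, N2} + {N3, N4, N5}: 48 + 56 = 104
  {N3} + {N1, N2, N4, N5}: 16 + 78 = 94
  {N1, N3} + {N2, N4, N5}: 37 + 69 = 106
  {N2, N3} + {N1, N4, N5}: 29 + 63 = 92
  … (15 splits in total)
Best: vehicle 1 Depot → N2 → Depot = 22; vehicle 2 Depot → N1 → N4 → N5 → N3 → Depot = 65; combined 87.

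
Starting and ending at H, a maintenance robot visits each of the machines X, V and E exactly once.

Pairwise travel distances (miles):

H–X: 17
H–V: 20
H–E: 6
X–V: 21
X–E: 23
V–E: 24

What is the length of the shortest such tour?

Minimum total distance: 68 miles.

H-X-V-E-H: 17+21+24+6 = 68
H-X-E-V-H: 17+23+24+20 = 84
H-V-X-E-H: 20+21+23+6 = 70
The minimum is 68.
One optimal route: H → X → V → E → H (or its reverse).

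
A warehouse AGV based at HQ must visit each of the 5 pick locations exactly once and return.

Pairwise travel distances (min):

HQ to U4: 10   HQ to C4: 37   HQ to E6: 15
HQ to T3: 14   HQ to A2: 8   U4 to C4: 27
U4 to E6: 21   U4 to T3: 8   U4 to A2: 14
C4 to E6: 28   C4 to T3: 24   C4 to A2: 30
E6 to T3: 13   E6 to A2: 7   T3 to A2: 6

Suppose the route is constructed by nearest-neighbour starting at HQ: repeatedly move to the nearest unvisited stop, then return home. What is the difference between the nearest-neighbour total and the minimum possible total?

From HQ: A2=8, U4=10, T3=14, E6=15, C4=37 → choose A2 (8).
From A2: T3=6, E6=7, U4=14, C4=30 → choose T3 (6).
From T3: U4=8, E6=13, C4=24 → choose U4 (8).
From U4: E6=21, C4=27 → choose E6 (21).
From E6: C4=28 → choose C4 (28).
NN route HQ → A2 → T3 → U4 → E6 → C4 → HQ costs 108.
Optimal: HQ → U4 → T3 → C4 → E6 → A2 → HQ costs 85 (by enumerating all 60 distinct tours).
Excess = 108 − 85 = 23.

The nearest-neighbour route is 23 min longer than optimal.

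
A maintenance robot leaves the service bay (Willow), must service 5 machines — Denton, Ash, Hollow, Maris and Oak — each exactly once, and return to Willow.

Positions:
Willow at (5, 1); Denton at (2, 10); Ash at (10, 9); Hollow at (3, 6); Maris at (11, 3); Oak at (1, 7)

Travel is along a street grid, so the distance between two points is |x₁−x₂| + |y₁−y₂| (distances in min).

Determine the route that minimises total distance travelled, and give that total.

Willow - Denton - Ash - Hollow - Maris - Oak - Willow: 12+9+10+11+14+10 = 66
Willow - Denton - Ash - Hollow - Oak - Maris - Willow: 12+9+10+3+14+8 = 56
Willow - Denton - Ash - Maris - Hollow - Oak - Willow: 12+9+7+11+3+10 = 52
Willow - Denton - Ash - Maris - Oak - Hollow - Willow: 12+9+7+14+3+7 = 52
Willow - Denton - Ash - Oak - Hollow - Maris - Willow: 12+9+11+3+11+8 = 54
Willow - Denton - Ash - Oak - Maris - Hollow - Willow: 12+9+11+14+11+7 = 64
Willow - Denton - Hollow - Ash - Maris - Oak - Willow: 12+5+10+7+14+10 = 58
Willow - Denton - Hollow - Ash - Oak - Maris - Willow: 12+5+10+11+14+8 = 60
Willow - Denton - Hollow - Maris - Ash - Oak - Willow: 12+5+11+7+11+10 = 56
Willow - Denton - Hollow - Maris - Oak - Ash - Willow: 12+5+11+14+11+13 = 66
Willow - Denton - Hollow - Oak - Ash - Maris - Willow: 12+5+3+11+7+8 = 46
Willow - Denton - Hollow - Oak - Maris - Ash - Willow: 12+5+3+14+7+13 = 54
Willow - Denton - Maris - Ash - Hollow - Oak - Willow: 12+16+7+10+3+10 = 58
Willow - Denton - Maris - Ash - Oak - Hollow - Willow: 12+16+7+11+3+7 = 56
… (46 more)
Willow - Hollow - Oak - Denton - Ash - Maris - Willow: 7+3+4+9+7+8 = 38  ← best
The minimum is 38.
One optimal route: Willow → Hollow → Oak → Denton → Ash → Maris → Willow (or its reverse).

38 min — the shortest possible round trip.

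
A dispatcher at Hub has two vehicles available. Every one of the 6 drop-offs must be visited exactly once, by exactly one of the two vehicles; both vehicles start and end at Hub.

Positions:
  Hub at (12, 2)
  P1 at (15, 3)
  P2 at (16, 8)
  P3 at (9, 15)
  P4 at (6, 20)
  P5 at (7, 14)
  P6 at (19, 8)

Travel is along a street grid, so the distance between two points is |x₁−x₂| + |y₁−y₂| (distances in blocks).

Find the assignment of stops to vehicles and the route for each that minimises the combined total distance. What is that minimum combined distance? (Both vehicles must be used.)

Check every non-empty split of the stops between the two vehicles; for each half take its own optimal tour:
  {P1} + {P2, P3, P4, P5, P6}: 8 + 62 = 70
  {P2} + {P1, P3, P4, P5, P6}: 20 + 62 = 82
  {P1, P2} + {P3, P4, P5, P6}: 20 + 62 = 82
  {P3} + {P1, P2, P4, P5, P6}: 32 + 62 = 94
  {P1, P3} + {P2, P4, P5, P6}: 38 + 62 = 100
  {P2, P3} + {P1, P4, P5, P6}: 40 + 62 = 102
  … (31 splits in total)
Best: vehicle 1 Hub → P1 → Hub = 8; vehicle 2 Hub → P2 → P6 → P3 → P4 → P5 → Hub = 62; combined 70.

70 blocks — the smallest possible combined total.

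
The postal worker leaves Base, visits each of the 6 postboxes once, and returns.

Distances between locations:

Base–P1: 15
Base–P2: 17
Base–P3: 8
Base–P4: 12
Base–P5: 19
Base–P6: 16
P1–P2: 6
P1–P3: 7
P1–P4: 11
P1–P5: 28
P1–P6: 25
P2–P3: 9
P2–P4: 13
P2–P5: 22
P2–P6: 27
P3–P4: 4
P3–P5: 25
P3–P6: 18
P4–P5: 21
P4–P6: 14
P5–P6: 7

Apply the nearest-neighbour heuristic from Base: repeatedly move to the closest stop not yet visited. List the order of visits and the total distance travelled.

Total distance 74 via the nearest-neighbour route Base → P3 → P4 → P1 → P2 → P5 → P6 → Base.

At Base the remaining stops are P3 8, P4 12, P1 15, P6 16, P2 17, P5 19; go to P3.
At P3 the remaining stops are P4 4, P1 7, P2 9, P6 18, P5 25; go to P4.
At P4 the remaining stops are P1 11, P2 13, P6 14, P5 21; go to P1.
At P1 the remaining stops are P2 6, P6 25, P5 28; go to P2.
At P2 the remaining stops are P5 22, P6 27; go to P5.
At P5 the remaining stops are P6 7; go to P6.
Return P6→Base: 16.
Total = 8 + 4 + 11 + 6 + 22 + 7 + 16 = 74.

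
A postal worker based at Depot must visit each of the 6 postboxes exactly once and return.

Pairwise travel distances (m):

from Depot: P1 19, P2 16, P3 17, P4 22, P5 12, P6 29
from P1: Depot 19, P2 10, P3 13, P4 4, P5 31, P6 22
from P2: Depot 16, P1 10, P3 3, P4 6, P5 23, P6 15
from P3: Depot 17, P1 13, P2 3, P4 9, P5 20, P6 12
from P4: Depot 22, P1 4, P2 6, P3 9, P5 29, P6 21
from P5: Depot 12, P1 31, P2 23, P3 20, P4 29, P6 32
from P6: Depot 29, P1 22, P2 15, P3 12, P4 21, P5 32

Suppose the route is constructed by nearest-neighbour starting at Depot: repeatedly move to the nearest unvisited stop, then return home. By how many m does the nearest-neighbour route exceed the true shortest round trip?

Excess over optimum: 8 m.

Depot: P5=12, P2=16, P3=17, P1=19, P4=22, P6=29 ⇒ P5
P5: P3=20, P2=23, P4=29, P1=31, P6=32 ⇒ P3
P3: P2=3, P4=9, P6=12, P1=13 ⇒ P2
P2: P4=6, P1=10, P6=15 ⇒ P4
P4: P1=4, P6=21 ⇒ P1
P1: P6=22 ⇒ P6
NN route Depot → P5 → P3 → P2 → P4 → P1 → P6 → Depot costs 96.
Optimal: Depot → P1 → P4 → P2 → P3 → P6 → P5 → Depot costs 88 (by enumerating all 360 distinct tours).
Excess = 96 − 88 = 8.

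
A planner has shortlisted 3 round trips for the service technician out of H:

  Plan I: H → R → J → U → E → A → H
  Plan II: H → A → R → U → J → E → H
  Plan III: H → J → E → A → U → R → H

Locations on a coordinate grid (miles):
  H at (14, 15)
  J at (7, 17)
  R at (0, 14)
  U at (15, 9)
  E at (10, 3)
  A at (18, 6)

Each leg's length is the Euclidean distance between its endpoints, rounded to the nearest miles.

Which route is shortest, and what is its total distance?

Plan I: 14 + 8 + 11 + 8 + 9 + 10 = 60
Plan II: 10 + 20 + 16 + 11 + 14 + 13 = 84
Plan III: 7 + 14 + 9 + 4 + 16 + 14 = 64

Shortest is Plan I, total 60 miles.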